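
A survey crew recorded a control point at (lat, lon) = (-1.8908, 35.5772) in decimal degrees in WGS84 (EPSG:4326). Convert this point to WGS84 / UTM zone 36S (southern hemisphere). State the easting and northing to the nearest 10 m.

Zone 36 central meridian λ₀ = 6×36 − 183 = 33°; Δλ = +2.5772°.
Transverse Mercator on WGS84 with k₀ = 0.9996 gives E = 786719.877 m, N = 9790796.154 m.

E 786720 m, N 9790800 m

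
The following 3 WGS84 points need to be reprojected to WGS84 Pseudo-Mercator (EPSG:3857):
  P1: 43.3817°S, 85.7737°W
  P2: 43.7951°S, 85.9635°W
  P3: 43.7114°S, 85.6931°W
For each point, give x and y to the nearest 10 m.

P1: x -9548280 m, y -5370250 m; P2: x -9569410 m, y -5433790 m; P3: x -9539310 m, y -5420890 m

Web Mercator: x = R·λ, y = R·ln tan(π/4+φ/2), R = 6378137 m.
P1 (-43.3817°, -85.7737°) → (-9548284.607, -5370252.127) m.
P2 (-43.7951°, -85.9635°) → (-9569413.047, -5433787.996) m.
P3 (-43.7114°, -85.6931°) → (-9539312.256, -5420888.751) m.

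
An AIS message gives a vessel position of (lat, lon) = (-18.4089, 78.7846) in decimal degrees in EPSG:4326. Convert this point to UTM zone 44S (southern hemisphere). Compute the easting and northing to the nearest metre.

Zone 44 central meridian λ₀ = 6×44 − 183 = 81°; Δλ = -2.2154°.
Transverse Mercator on WGS84 with k₀ = 0.9996 gives E = 265971.428 m, N = 7963145.071 m.

E 265971 m, N 7963145 m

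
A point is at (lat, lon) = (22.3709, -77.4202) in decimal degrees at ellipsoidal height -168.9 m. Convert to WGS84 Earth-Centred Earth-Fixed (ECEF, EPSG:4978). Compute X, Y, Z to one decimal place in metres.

WGS84: a = 6378137 m, e² = 0.006694380; N(φ) = a/√(1−e²sin²φ) = 6381231.778 m.
X = (N+h)·cosφ·cosλ = 1285193.786 m; Y = (N+h)·cosφ·sinλ = -5759163.211 m; Z = (N(1−e²)+h)·sinφ = 2412378.721 m.

X 1285193.8 m, Y -5759163.2 m, Z 2412378.7 m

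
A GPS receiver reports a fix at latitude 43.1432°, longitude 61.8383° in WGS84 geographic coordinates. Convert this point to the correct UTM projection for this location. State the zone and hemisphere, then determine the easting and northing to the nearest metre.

Zone 41N: E 405532 m, N 4777372 m

Longitude 61.8383° lies in the 6° band [60°, 66°), giving zone 41; latitude is north of the equator, so 41N.
Zone 41 central meridian λ₀ = 6×41 − 183 = 63°; Δλ = -1.1617°.
Transverse Mercator on WGS84 with k₀ = 0.9996 gives E = 405531.506 m, N = 4777372.055 m.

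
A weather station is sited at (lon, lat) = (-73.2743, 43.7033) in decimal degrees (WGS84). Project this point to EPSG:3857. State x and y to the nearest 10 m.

Web Mercator is spherical with R = a = 6378137 m.
x = R·λ = 6378137 × -1.278877792 = -8156857.764 m.
y = R·ln tan(π/4 + φ/2) = 6378137 × 0.849721697 = 5419641.394 m.

x -8156860 m, y 5419640 m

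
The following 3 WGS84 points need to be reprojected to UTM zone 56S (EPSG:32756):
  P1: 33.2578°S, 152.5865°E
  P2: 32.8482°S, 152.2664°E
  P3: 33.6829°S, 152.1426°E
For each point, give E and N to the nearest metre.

UTM zone 56S: λ₀ = 153°, k₀ = 0.9996.
P1 (-33.2578°, 152.5865°) → (461485.146, 6320056.513) m.
P2 (-32.8482°, 152.2664°) → (431352.255, 6365303.029) m.
P3 (-33.6829°, 152.1426°) → (420526.819, 6272672.737) m.

P1: E 461485 m, N 6320057 m; P2: E 431352 m, N 6365303 m; P3: E 420527 m, N 6272673 m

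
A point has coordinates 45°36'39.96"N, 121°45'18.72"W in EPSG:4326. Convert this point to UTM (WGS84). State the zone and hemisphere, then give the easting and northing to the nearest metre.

Longitude -121.7552° lies in the 6° band [-126°, -120°), giving zone 10; latitude is north of the equator, so 10N.
Zone 10 central meridian λ₀ = 6×10 − 183 = -123°; Δλ = +1.2448°.
Transverse Mercator on WGS84 with k₀ = 0.9996 gives E = 597060.641 m, N = 5051593.027 m.

Zone 10N: E 597061 m, N 5051593 m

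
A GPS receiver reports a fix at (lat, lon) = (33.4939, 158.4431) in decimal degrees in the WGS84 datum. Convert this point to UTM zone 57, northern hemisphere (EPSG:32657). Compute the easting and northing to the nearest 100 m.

E 448300 m, N 3706200 m

Zone 57 central meridian λ₀ = 6×57 − 183 = 159°; Δλ = -0.5569°.
Transverse Mercator on WGS84 with k₀ = 0.9996 gives E = 448268.186 m, N = 3706181.663 m.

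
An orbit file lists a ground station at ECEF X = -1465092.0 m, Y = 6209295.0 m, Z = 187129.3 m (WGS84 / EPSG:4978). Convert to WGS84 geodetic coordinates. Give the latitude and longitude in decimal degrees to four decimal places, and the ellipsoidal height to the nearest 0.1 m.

lat 1.6914°, lon 103.2762°, h 4424.6 m

λ = atan2(Y, X) = 103.27619993°; p = √(X²+Y²) = 6379799.3 m.
Bowring's method on WGS84 (a = 6378137 m, b = 6356752.314 m) gives φ = 1.69139992°, h = 4424.568 m.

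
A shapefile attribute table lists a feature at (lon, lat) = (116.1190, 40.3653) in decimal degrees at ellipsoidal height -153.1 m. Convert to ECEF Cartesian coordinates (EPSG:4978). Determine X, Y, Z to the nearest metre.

X -2142377 m, Y 4369468 m, Z 4108876 m

WGS84: a = 6378137 m, e² = 0.006694380; N(φ) = a/√(1−e²sin²φ) = 6387110.921 m.
X = (N+h)·cosφ·cosλ = -2142377.498 m; Y = (N+h)·cosφ·sinλ = 4369468.409 m; Z = (N(1−e²)+h)·sinφ = 4108875.563 m.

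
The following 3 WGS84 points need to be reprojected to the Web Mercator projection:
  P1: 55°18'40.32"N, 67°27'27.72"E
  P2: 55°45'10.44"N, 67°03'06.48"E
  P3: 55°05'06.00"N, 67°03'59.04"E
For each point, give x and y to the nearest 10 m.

P1: x 7509360 m, y 7422500 m; P2: x 7464170 m, y 7509380 m; P3: x 7465800 m, y 7378380 m

Web Mercator: x = R·λ, y = R·ln tan(π/4+φ/2), R = 6378137 m.
P1 (55.3112°, 67.4577°) → (7509356.814, 7422499.456) m.
P2 (55.7529°, 67.0518°) → (7464172.233, 7509381.475) m.
P3 (55.0850°, 67.0664°) → (7465797.497, 7378380.387) m.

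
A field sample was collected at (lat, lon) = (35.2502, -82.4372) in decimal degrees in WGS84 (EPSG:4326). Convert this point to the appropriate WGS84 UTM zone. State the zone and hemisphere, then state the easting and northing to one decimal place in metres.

Longitude -82.4372° lies in the 6° band [-84°, -78°), giving zone 17; latitude is north of the equator, so 17N.
Zone 17 central meridian λ₀ = 6×17 − 183 = -81°; Δλ = -1.4372°.
Transverse Mercator on WGS84 with k₀ = 0.9996 gives E = 369248.956 m, N = 3901736.432 m.

Zone 17N: E 369249.0 m, N 3901736.4 m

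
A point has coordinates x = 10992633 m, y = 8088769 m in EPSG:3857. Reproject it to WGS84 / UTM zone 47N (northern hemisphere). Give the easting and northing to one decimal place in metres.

Web Mercator inverse (R = 6378137 m) → φ = 58.57349827°, λ = 98.74850237°.
UTM 47N forward: E = 485372.623 m, N = 6492589.780 m.

E 485372.6 m, N 6492589.8 m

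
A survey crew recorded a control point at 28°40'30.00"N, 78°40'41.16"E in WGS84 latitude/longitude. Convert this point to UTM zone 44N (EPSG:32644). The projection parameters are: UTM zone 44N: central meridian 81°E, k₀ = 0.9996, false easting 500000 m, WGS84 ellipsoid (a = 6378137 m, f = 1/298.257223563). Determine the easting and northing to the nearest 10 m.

E 273110 m, N 3174190 m

Zone 44 central meridian λ₀ = 6×44 − 183 = 81°; Δλ = -2.3219°.
Transverse Mercator on WGS84 with k₀ = 0.9996 gives E = 273109.563 m, N = 3174186.039 m.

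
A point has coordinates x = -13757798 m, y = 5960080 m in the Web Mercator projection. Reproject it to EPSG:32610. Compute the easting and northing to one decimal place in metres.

Web Mercator inverse (R = 6378137 m) → φ = 47.11019936°, λ = -123.58840219°.
UTM 10N forward: E = 455358.501 m, N = 5217578.231 m.

E 455358.5 m, N 5217578.2 m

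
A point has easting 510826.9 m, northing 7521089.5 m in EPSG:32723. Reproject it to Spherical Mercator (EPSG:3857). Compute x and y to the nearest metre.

Unproject from UTM 23S (λ₀ = -45°) → φ = -22.41630003°, λ = -44.89479960°.
Web Mercator (R = 6378137 m): x = -4997666.230 m, y = -2561580.972 m.

x -4997666 m, y -2561581 m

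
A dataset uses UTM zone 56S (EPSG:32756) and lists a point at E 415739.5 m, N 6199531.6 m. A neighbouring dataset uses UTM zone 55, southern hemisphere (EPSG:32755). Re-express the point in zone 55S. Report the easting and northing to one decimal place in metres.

UTM 56S → geographic: φ = -34.34209968°, λ = 152.08390017°.
UTM 55S (λ₀ = 147°) forward: E = 967821.322 m, N = 6188184.649 m.

E 967821.3 m, N 6188184.6 m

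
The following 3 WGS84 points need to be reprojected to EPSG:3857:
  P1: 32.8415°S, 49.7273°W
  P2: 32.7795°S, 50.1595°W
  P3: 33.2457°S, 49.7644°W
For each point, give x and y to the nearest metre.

P1: x -5535618 m, y -3874285 m; P2: x -5583730 m, y -3866073 m; P3: x -5539748 m, y -3927962 m

Web Mercator: x = R·λ, y = R·ln tan(π/4+φ/2), R = 6378137 m.
P1 (-32.8415°, -49.7273°) → (-5535617.715, -3874284.587) m.
P2 (-32.7795°, -50.1595°) → (-5583729.998, -3866072.717) m.
P3 (-33.2457°, -49.7644°) → (-5539747.668, -3927962.124) m.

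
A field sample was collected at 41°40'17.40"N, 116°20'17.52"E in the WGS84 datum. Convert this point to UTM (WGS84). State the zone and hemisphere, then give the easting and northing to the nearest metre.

Zone 50N: E 444910 m, N 4613516 m

Longitude 116.3382° lies in the 6° band [114°, 120°), giving zone 50; latitude is north of the equator, so 50N.
Zone 50 central meridian λ₀ = 6×50 − 183 = 117°; Δλ = -0.6618°.
Transverse Mercator on WGS84 with k₀ = 0.9996 gives E = 444910.166 m, N = 4613515.830 m.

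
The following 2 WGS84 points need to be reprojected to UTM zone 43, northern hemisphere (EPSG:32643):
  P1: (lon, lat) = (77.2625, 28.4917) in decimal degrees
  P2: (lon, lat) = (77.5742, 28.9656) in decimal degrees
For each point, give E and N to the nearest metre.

UTM zone 43N: λ₀ = 75°, k₀ = 0.9996.
P1 (28.4917°, 77.2625°) → (721468.365, 3153759.058) m.
P2 (28.9656°, 77.5742°) → (750855.007, 3206904.635) m.

P1: E 721468 m, N 3153759 m; P2: E 750855 m, N 3206905 m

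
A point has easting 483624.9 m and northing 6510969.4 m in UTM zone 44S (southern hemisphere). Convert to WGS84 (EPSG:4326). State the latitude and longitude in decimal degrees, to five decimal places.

lat -31.53610°, lon 80.82750°

Zone 44S: λ₀ = 81°, k₀ = 0.9996, false easting 500000 m, false northing 10000000 m.
Meridian distance M = (N − FN)/k₀ = -3490426.8 m.
Inverse transverse Mercator on WGS84 gives φ = -31.53609956°, λ = 80.82749957°.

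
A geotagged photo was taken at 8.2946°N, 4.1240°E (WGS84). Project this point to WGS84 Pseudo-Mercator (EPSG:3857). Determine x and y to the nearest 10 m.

Web Mercator is spherical with R = a = 6378137 m.
x = R·λ = 6378137 × 0.071977378 = 459081.580 m.
y = R·ln tan(π/4 + φ/2) = 6378137 × 0.145276416 = 926592.883 m.

x 459080 m, y 926590 m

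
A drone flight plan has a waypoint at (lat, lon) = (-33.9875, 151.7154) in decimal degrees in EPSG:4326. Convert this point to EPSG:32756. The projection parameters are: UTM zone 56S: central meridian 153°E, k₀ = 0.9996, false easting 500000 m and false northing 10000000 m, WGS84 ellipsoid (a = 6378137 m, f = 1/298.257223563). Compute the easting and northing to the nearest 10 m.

Zone 56 central meridian λ₀ = 6×56 − 183 = 153°; Δλ = -1.2846°.
Transverse Mercator on WGS84 with k₀ = 0.9996 gives E = 381348.842 m, N = 6238486.375 m.

E 381350 m, N 6238490 m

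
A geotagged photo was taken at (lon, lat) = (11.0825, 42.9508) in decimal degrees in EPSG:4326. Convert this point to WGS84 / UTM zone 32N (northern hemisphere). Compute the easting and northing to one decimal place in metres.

Zone 32 central meridian λ₀ = 6×32 − 183 = 9°; Δλ = +2.0825°.
Transverse Mercator on WGS84 with k₀ = 0.9996 gives E = 669879.2497 m, N = 4757455.291 m.

E 669879.2 m, N 4757455.3 m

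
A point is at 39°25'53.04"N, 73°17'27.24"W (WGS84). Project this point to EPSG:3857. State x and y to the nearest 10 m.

Web Mercator is spherical with R = a = 6378137 m.
x = R·λ = 6378137 × -1.279167517 = -8158705.668 m.
y = R·ln tan(π/4 + φ/2) = 6378137 × 0.750008296 = 4783655.663 m.

x -8158710 m, y 4783660 m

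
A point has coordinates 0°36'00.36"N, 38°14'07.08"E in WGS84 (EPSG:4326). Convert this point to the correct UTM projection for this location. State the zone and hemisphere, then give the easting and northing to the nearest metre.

Zone 37N: E 414910 m, N 66335 m

Longitude 38.2353° lies in the 6° band [36°, 42°), giving zone 37; latitude is north of the equator, so 37N.
Zone 37 central meridian λ₀ = 6×37 − 183 = 39°; Δλ = -0.7647°.
Transverse Mercator on WGS84 with k₀ = 0.9996 gives E = 414910.129 m, N = 66335.052 m.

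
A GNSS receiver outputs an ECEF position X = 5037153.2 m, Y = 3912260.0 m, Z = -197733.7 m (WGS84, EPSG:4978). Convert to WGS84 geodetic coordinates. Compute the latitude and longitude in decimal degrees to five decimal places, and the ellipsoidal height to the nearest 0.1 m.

λ = atan2(Y, X) = 37.83579982°; p = √(X²+Y²) = 6377984.8 m.
Bowring's method on WGS84 (a = 6378137 m, b = 6356752.314 m) gives φ = -1.78770001°, h = 2932.869 m.

lat -1.78770°, lon 37.83580°, h 2932.9 m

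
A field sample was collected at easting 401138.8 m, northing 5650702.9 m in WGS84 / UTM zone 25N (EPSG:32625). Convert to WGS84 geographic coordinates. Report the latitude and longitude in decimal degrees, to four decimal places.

lat 50.9994°, lon -34.4089°

Zone 25N: λ₀ = -33°, k₀ = 0.9996, false easting 500000 m.
Meridian distance M = (N − FN)/k₀ = 5652964.1 m.
Inverse transverse Mercator on WGS84 gives φ = 50.99940035°, λ = -34.40890057°.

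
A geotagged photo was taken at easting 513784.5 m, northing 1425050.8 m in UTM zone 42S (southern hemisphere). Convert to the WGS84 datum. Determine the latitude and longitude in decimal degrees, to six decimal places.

Zone 42S: λ₀ = 69°, k₀ = 0.9996, false easting 500000 m, false northing 10000000 m.
Meridian distance M = (N − FN)/k₀ = -8578380.6 m.
Inverse transverse Mercator on WGS84 gives φ = -77.25190026°, λ = 69.55960149°.

lat -77.251900°, lon 69.559601°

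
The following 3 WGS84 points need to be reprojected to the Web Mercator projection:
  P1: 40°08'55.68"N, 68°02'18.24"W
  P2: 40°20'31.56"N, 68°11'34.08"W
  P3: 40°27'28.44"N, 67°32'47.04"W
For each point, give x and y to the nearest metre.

Web Mercator: x = R·λ, y = R·ln tan(π/4+φ/2), R = 6378137 m.
P1 (40.1488°, -68.0384°) → (-7574000.042, 4887589.109) m.
P2 (40.3421°, -68.1928°) → (-7591187.772, 4915780.567) m.
P3 (40.4579°, -67.5464°) → (-7519230.853, 4932707.887) m.

P1: x -7574000 m, y 4887589 m; P2: x -7591188 m, y 4915781 m; P3: x -7519231 m, y 4932708 m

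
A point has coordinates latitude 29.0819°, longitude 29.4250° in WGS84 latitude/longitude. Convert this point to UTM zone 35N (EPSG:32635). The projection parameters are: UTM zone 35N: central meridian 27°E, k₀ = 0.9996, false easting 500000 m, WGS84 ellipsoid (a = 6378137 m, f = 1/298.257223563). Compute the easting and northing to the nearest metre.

Zone 35 central meridian λ₀ = 6×35 − 183 = 27°; Δλ = +2.4250°.
Transverse Mercator on WGS84 with k₀ = 0.9996 gives E = 736045.851 m, N = 3219488.394 m.

E 736046 m, N 3219488 m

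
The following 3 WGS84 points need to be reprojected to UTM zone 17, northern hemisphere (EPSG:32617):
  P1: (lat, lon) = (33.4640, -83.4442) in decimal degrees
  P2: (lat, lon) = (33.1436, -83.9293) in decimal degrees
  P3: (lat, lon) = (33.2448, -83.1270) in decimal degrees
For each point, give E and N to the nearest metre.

UTM zone 17N: λ₀ = -81°, k₀ = 0.9996.
P1 (33.4640°, -83.4442°) → (272848.423, 3705400.559) m.
P2 (33.1436°, -83.9293°) → (226752.903, 3671027.633) m.
P3 (33.2448°, -83.1270°) → (301836.742, 3680443.055) m.

P1: E 272848 m, N 3705401 m; P2: E 226753 m, N 3671028 m; P3: E 301837 m, N 3680443 m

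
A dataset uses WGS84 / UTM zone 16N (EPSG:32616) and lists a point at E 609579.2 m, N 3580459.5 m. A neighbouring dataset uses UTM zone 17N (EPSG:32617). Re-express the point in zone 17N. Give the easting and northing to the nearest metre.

E 44810 m, N 3590158 m

UTM 16N → geographic: φ = 32.35569986°, λ = -85.83539949°.
UTM 17N (λ₀ = -81°) forward: E = 44810.358 m, N = 3590157.810 m.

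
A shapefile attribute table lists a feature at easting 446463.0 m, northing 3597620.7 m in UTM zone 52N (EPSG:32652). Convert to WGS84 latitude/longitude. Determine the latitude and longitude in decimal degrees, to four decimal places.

Zone 52N: λ₀ = 129°, k₀ = 0.9996, false easting 500000 m.
Meridian distance M = (N − FN)/k₀ = 3599060.3 m.
Inverse transverse Mercator on WGS84 gives φ = 32.51460011°, λ = 128.43000053°.

lat 32.5146°, lon 128.4300°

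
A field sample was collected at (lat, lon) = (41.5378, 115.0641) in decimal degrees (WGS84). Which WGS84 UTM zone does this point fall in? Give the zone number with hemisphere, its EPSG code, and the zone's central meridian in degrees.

UTM zone = ⌊(λ + 180)/6⌋ + 1; 115.0641° ∈ [114°, 120°) → zone 50.
Hemisphere: N (φ ≥ 0).
Central meridian λ₀ = 6×50 − 183 = 117°.
EPSG code: 32650.

Zone 50N (EPSG:32650), central meridian 117°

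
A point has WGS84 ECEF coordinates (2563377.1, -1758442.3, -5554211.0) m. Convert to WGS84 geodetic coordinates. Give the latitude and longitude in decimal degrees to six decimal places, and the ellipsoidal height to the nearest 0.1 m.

lat -60.929100°, lon -34.449600°, h 3092.4 m

λ = atan2(Y, X) = -34.44959978°; p = √(X²+Y²) = 3108540.1 m.
Bowring's method on WGS84 (a = 6378137 m, b = 6356752.314 m) gives φ = -60.92909988°, h = 3092.387 m.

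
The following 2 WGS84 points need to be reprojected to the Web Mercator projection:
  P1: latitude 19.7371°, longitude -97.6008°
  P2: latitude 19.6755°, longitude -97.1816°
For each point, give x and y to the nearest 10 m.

Web Mercator: x = R·λ, y = R·ln tan(π/4+φ/2), R = 6378137 m.
P1 (19.7371°, -97.6008°) → (-10864871.357, 2241912.681) m.
P2 (19.6755°, -97.1816°) → (-10818206.226, 2234628.809) m.

P1: x -10864870 m, y 2241910 m; P2: x -10818210 m, y 2234630 m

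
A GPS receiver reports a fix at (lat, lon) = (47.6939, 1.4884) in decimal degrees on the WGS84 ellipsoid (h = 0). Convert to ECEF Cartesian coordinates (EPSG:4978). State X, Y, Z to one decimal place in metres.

WGS84: a = 6378137 m, e² = 0.006694380; N(φ) = a/√(1−e²sin²φ) = 6389845.870 m.
X = (N+h)·cosφ·cosλ = 4299498.251 m; Y = (N+h)·cosφ·sinλ = 111715.263 m; Z = (N(1−e²)+h)·sinφ = 4694035.388 m.

X 4299498.3 m, Y 111715.3 m, Z 4694035.4 m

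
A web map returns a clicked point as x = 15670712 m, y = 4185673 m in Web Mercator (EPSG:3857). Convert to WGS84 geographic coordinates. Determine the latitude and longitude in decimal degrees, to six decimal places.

R = 6378137 m. λ = x/R = 140.77240103°.
φ = 2·arctan(exp(y/R)) − 90° = 2·arctan(1.92756) − 90° = 35.16019962°.

lat 35.160200°, lon 140.772401°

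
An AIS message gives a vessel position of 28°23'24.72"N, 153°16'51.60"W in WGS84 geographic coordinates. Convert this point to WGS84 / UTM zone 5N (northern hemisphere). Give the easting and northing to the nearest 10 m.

Zone 5 central meridian λ₀ = 6×5 − 183 = -153°; Δλ = -0.2810°.
Transverse Mercator on WGS84 with k₀ = 0.9996 gives E = 472471.472 m, N = 3140460.152 m.

E 472470 m, N 3140460 m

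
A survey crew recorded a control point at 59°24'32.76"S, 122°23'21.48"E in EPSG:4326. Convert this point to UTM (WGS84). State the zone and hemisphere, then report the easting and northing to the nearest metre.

Longitude 122.3893° lies in the 6° band [120°, 126°), giving zone 51; latitude is south of the equator, so 51S.
Zone 51 central meridian λ₀ = 6×51 − 183 = 123°; Δλ = -0.6107°.
Transverse Mercator on WGS84 with k₀ = 0.9996 gives E = 465331.284 m, N = 3414233.970 m.

Zone 51S: E 465331 m, N 3414234 m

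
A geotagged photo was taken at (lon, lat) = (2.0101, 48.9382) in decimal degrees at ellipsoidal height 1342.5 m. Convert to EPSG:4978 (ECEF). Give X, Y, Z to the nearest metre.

X 4195918 m, Y 147265 m, Z 4787059 m

WGS84: a = 6378137 m, e² = 0.006694380; N(φ) = a/√(1−e²sin²φ) = 6390308.958 m.
X = (N+h)·cosφ·cosλ = 4195917.761 m; Y = (N+h)·cosφ·sinλ = 147265.233 m; Z = (N(1−e²)+h)·sinφ = 4787059.285 m.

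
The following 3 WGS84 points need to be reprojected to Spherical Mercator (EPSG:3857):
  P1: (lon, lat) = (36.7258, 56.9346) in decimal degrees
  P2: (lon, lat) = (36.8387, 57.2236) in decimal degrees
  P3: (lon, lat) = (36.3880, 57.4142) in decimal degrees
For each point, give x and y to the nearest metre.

Web Mercator: x = R·λ, y = R·ln tan(π/4+φ/2), R = 6378137 m.
P1 (56.9346°, 36.7258°) → (4088297.355, 7746763.212) m.
P2 (57.2236°, 36.8387°) → (4100865.325, 7805958.562) m.
P3 (57.4142°, 36.3880°) → (4050693.631, 7845253.039) m.

P1: x 4088297 m, y 7746763 m; P2: x 4100865 m, y 7805959 m; P3: x 4050694 m, y 7845253 m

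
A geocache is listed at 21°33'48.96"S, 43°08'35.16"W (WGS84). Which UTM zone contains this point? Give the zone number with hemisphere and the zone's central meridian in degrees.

Zone 23S, central meridian -45°

UTM zone = ⌊(λ + 180)/6⌋ + 1; -43.1431° ∈ [-48°, -42°) → zone 23.
Hemisphere: S (φ < 0).
Central meridian λ₀ = 6×23 − 183 = -45°.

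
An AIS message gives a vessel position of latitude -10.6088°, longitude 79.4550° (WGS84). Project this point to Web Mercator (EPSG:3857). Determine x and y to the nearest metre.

Web Mercator is spherical with R = a = 6378137 m.
x = R·λ = 6378137 × 1.386751357 = 8844890.141 m.
y = R·ln tan(π/4 + φ/2) = 6378137 × -0.186225634 = -1187772.608 m.

x 8844890 m, y -1187773 m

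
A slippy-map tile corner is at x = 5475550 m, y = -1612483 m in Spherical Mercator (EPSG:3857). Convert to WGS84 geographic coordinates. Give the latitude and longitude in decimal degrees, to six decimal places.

R = 6378137 m. λ = x/R = 49.18770254°.
φ = 2·arctan(exp(y/R)) − 90° = 2·arctan(0.77661) − 90° = -14.33329862°.

lat -14.333299°, lon 49.187703°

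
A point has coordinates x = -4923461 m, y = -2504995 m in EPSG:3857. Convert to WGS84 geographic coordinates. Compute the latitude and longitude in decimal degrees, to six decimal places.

R = 6378137 m. λ = x/R = -44.22820267°.
φ = 2·arctan(exp(y/R)) − 90° = 2·arctan(0.67520) − 90° = -21.94559903°.

lat -21.945599°, lon -44.228203°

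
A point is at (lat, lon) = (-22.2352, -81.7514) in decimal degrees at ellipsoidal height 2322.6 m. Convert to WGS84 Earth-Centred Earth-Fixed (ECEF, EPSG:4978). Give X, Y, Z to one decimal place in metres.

X 847730.5 m, Y -5847701.9 m, Z -2399419.4 m

WGS84: a = 6378137 m, e² = 0.006694380; N(φ) = a/√(1−e²sin²φ) = 6381196.220 m.
X = (N+h)·cosφ·cosλ = 847730.536 m; Y = (N+h)·cosφ·sinλ = -5847701.916 m; Z = (N(1−e²)+h)·sinφ = -2399419.398 m.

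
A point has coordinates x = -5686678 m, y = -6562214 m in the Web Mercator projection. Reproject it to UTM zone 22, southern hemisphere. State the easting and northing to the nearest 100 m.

Web Mercator inverse (R = 6378137 m) → φ = -50.66480259°, λ = -51.08429763°.
UTM 22S forward: E = 494042.352 m, N = 4387445.864 m.

E 494000 m, N 4387400 m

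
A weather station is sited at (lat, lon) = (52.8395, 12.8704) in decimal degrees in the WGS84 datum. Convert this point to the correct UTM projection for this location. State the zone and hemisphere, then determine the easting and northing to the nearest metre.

Longitude 12.8704° lies in the 6° band [12°, 18°), giving zone 33; latitude is north of the equator, so 33N.
Zone 33 central meridian λ₀ = 6×33 − 183 = 15°; Δλ = -2.1296°.
Transverse Mercator on WGS84 with k₀ = 0.9996 gives E = 356561.234 m, N = 5856541.317 m.

Zone 33N: E 356561 m, N 5856541 m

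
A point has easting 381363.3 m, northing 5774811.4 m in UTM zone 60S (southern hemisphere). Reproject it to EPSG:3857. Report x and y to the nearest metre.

Unproject from UTM 60S (λ₀ = 177°) → φ = -38.16679985°, λ = 175.64570041°.
Web Mercator (R = 6378137 m): x = 19552789.930 m, y = -4603015.908 m.

x 19552790 m, y -4603016 m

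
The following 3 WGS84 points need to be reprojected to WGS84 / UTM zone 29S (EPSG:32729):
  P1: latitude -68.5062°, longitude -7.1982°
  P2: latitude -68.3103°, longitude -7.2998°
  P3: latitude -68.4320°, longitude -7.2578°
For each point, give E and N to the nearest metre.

P1: E 573666 m, N 2399619 m; P2: E 570116 m, N 2421573 m; P3: E 571464 m, N 2407960 m

UTM zone 29S: λ₀ = -9°, k₀ = 0.9996.
P1 (-68.5062°, -7.1982°) → (573666.488, 2399619.301) m.
P2 (-68.3103°, -7.2998°) → (570116.146, 2421572.608) m.
P3 (-68.4320°, -7.2578°) → (571464.304, 2407959.745) m.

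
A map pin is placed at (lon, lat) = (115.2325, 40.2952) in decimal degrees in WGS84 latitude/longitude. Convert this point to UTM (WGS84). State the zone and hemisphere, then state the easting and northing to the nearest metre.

Zone 50N: E 349774 m, N 4462021 m

Longitude 115.2325° lies in the 6° band [114°, 120°), giving zone 50; latitude is north of the equator, so 50N.
Zone 50 central meridian λ₀ = 6×50 − 183 = 117°; Δλ = -1.7675°.
Transverse Mercator on WGS84 with k₀ = 0.9996 gives E = 349774.482 m, N = 4462021.176 m.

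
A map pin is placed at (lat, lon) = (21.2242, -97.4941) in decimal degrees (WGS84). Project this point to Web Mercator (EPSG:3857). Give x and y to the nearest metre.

Web Mercator is spherical with R = a = 6378137 m.
x = R·λ = 6378137 × -1.701593046 = -10852993.567 m.
y = R·ln tan(π/4 + φ/2) = 6378137 × 0.379206688 = 2418632.209 m.

x -10852994 m, y 2418632 m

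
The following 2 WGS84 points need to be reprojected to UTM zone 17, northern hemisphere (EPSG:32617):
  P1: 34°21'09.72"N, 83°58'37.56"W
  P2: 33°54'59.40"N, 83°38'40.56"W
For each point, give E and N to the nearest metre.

P1: E 226168 m, N 3805280 m; P2: E 255505 m, N 3756048 m

UTM zone 17N: λ₀ = -81°, k₀ = 0.9996.
P1 (34.3527°, -83.9771°) → (226167.653, 3805280.371) m.
P2 (33.9165°, -83.6446°) → (255505.204, 3756047.533) m.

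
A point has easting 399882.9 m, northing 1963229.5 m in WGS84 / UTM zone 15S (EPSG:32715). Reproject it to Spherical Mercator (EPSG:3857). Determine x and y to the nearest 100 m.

Unproject from UTM 15S (λ₀ = -93°) → φ = -72.40670023°, λ = -95.96870025°.
Web Mercator (R = 6378137 m): x = -10683186.844 m, y = -11901318.552 m.

x -10683200 m, y -11901300 m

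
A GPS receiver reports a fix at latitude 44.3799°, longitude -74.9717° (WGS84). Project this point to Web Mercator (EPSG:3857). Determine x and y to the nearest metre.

Web Mercator is spherical with R = a = 6378137 m.
x = R·λ = 6378137 × -1.308503011 = -8345811.468 m.
y = R·ln tan(π/4 + φ/2) = 6378137 × 0.866149793 = 5524422.042 m.

x -8345811 m, y 5524422 m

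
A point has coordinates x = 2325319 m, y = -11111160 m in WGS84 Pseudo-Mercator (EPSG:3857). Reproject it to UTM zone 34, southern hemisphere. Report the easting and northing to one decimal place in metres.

E 495777.9 m, N 2219625.7 m

Web Mercator inverse (R = 6378137 m) → φ = -70.12999981°, λ = 20.88869598°.
UTM 34S forward: E = 495777.862 m, N = 2219625.661 m.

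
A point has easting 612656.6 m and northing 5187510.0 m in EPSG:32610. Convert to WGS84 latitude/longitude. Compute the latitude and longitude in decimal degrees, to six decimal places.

lat 46.831600°, lon -121.522800°

Zone 10N: λ₀ = -123°, k₀ = 0.9996, false easting 500000 m.
Meridian distance M = (N − FN)/k₀ = 5189585.8 m.
Inverse transverse Mercator on WGS84 gives φ = 46.83159984°, λ = -121.52279964°.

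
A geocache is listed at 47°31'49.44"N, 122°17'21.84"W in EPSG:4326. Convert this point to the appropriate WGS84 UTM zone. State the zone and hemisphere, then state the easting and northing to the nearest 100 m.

Zone 10N: E 553500 m, N 5264400 m

Longitude -122.2894° lies in the 6° band [-126°, -120°), giving zone 10; latitude is north of the equator, so 10N.
Zone 10 central meridian λ₀ = 6×10 − 183 = -123°; Δλ = +0.7106°.
Transverse Mercator on WGS84 with k₀ = 0.9996 gives E = 553486.703 m, N = 5264352.945 m.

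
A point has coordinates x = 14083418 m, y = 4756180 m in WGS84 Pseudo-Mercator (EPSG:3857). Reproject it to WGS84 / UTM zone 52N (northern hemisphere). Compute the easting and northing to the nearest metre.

Web Mercator inverse (R = 6378137 m) → φ = 39.24050058°, λ = 126.51349642°.
UTM 52N forward: E = 285406.493 m, N = 4346412.318 m.

E 285406 m, N 4346412 m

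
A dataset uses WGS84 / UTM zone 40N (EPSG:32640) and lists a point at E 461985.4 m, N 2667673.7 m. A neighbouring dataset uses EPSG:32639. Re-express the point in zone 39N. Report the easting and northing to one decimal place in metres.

E 1072296.6 m, N 2679130.2 m

UTM 40N → geographic: φ = 24.12099959°, λ = 56.62590032°.
UTM 39N (λ₀ = 51°) forward: E = 1072296.607 m, N = 2679130.226 m.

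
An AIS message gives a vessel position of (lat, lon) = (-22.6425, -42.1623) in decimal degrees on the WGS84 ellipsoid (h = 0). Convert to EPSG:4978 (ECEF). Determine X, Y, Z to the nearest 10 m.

X 4365540 m, Y -3953200 m, Z -2440230 m

WGS84: a = 6378137 m, e² = 0.006694380; N(φ) = a/√(1−e²sin²φ) = 6381303.459 m.
X = (N+h)·cosφ·cosλ = 4365544.034 m; Y = (N+h)·cosφ·sinλ = -3953202.536 m; Z = (N(1−e²)+h)·sinφ = -2440228.434 m.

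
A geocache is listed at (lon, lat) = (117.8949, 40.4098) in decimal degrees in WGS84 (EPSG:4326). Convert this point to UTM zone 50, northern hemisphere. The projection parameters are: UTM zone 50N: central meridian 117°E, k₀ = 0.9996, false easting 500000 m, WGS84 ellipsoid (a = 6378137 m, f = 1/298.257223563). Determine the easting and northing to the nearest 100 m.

Zone 50 central meridian λ₀ = 6×50 − 183 = 117°; Δλ = +0.8949°.
Transverse Mercator on WGS84 with k₀ = 0.9996 gives E = 575930.294 m, N = 4473627.038 m.

E 575900 m, N 4473600 m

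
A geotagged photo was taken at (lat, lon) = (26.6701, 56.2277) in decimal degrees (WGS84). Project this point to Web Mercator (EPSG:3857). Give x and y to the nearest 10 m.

Web Mercator is spherical with R = a = 6378137 m.
x = R·λ = 6378137 × 0.981358496 = 6259238.932 m.
y = R·ln tan(π/4 + φ/2) = 6378137 × 0.483262623 = 3082315.219 m.

x 6259240 m, y 3082320 m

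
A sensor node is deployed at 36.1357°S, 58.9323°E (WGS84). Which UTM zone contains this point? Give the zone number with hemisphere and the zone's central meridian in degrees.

UTM zone = ⌊(λ + 180)/6⌋ + 1; 58.9323° ∈ [54°, 60°) → zone 40.
Hemisphere: S (φ < 0).
Central meridian λ₀ = 6×40 − 183 = 57°.

Zone 40S, central meridian 57°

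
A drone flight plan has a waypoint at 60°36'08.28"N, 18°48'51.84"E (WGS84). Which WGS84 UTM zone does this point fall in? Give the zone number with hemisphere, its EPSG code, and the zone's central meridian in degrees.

UTM zone = ⌊(λ + 180)/6⌋ + 1; 18.8144° ∈ [18°, 24°) → zone 34.
Hemisphere: N (φ ≥ 0).
Central meridian λ₀ = 6×34 − 183 = 21°.
EPSG code: 32634.

Zone 34N (EPSG:32634), central meridian 21°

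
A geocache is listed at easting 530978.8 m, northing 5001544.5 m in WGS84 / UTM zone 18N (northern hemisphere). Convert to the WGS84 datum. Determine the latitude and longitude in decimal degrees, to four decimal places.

lat 45.1667°, lon -74.6058°

Zone 18N: λ₀ = -75°, k₀ = 0.9996, false easting 500000 m.
Meridian distance M = (N − FN)/k₀ = 5003545.9 m.
Inverse transverse Mercator on WGS84 gives φ = 45.16669997°, λ = -74.60579957°.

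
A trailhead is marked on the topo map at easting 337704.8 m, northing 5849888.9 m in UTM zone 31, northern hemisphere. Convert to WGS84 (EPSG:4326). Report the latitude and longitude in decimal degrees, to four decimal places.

Zone 31N: λ₀ = 3°, k₀ = 0.9996, false easting 500000 m.
Meridian distance M = (N − FN)/k₀ = 5852229.8 m.
Inverse transverse Mercator on WGS84 gives φ = 52.77440004°, λ = 0.59399962°.

lat 52.7744°, lon 0.5940°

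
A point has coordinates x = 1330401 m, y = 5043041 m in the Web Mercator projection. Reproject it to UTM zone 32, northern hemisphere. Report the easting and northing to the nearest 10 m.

E 747430 m, N 4566030 m

Web Mercator inverse (R = 6378137 m) → φ = 41.20780269°, λ = 11.95119552°.
UTM 32N forward: E = 747433.536 m, N = 4566025.637 m.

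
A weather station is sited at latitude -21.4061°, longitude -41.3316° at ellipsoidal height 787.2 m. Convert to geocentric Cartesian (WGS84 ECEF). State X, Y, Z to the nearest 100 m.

WGS84: a = 6378137 m, e² = 0.006694380; N(φ) = a/√(1−e²sin²φ) = 6380982.727 m.
X = (N+h)·cosφ·cosλ = 4461499.503 m; Y = (N+h)·cosφ·sinλ = -3923884.932 m; Z = (N(1−e²)+h)·sinφ = -2313601.694 m.

X 4461500 m, Y -3923900 m, Z -2313600 m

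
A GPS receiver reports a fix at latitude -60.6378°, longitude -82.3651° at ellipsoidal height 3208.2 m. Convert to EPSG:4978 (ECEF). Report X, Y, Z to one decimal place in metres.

X 416774.2 m, Y -3109129.9 m, Z -5538461.0 m

WGS84: a = 6378137 m, e² = 0.006694380; N(φ) = a/√(1−e²sin²φ) = 6394415.204 m.
X = (N+h)·cosφ·cosλ = 416774.205 m; Y = (N+h)·cosφ·sinλ = -3109129.892 m; Z = (N(1−e²)+h)·sinφ = -5538461.032 m.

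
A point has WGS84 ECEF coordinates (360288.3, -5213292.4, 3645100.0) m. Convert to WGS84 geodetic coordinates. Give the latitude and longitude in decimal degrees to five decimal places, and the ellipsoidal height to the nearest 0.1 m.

λ = atan2(Y, X) = -86.04660036°; p = √(X²+Y²) = 5225727.3 m.
Bowring's method on WGS84 (a = 6378137 m, b = 6356752.314 m) gives φ = 35.07770023°, h = 304.898 m.

lat 35.07770°, lon -86.04660°, h 304.9 m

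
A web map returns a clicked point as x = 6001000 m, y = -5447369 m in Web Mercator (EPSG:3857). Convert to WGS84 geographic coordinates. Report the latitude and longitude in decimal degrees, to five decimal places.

R = 6378137 m. λ = x/R = 53.90790020°.
φ = 2·arctan(exp(y/R)) − 90° = 2·arctan(0.42568) − 90° = -43.88309725°.

lat -43.88310°, lon 53.90790°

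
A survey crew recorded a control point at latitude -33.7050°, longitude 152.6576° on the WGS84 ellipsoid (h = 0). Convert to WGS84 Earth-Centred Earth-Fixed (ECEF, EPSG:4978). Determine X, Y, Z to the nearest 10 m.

WGS84: a = 6378137 m, e² = 0.006694380; N(φ) = a/√(1−e²sin²φ) = 6384721.191 m.
X = (N+h)·cosφ·cosλ = -4718073.884 m; Y = (N+h)·cosφ·sinλ = 2439602.799 m; Z = (N(1−e²)+h)·sinφ = -3519272.377 m.

X -4718070 m, Y 2439600 m, Z -3519270 m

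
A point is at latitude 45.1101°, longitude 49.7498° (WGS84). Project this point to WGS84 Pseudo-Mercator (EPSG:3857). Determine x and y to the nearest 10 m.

Web Mercator is spherical with R = a = 6378137 m.
x = R·λ = 6378137 × 0.868297812 = 5538122.403 m.
y = R·ln tan(π/4 + φ/2) = 6378137 × 0.884093766 = 5638871.164 m.

x 5538120 m, y 5638870 m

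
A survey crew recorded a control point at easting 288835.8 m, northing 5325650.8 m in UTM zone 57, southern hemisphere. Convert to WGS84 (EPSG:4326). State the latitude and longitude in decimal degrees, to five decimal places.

Zone 57S: λ₀ = 159°, k₀ = 0.9996, false easting 500000 m, false northing 10000000 m.
Meridian distance M = (N − FN)/k₀ = -4676219.7 m.
Inverse transverse Mercator on WGS84 gives φ = -42.19279989°, λ = 156.44260032°.

lat -42.19280°, lon 156.44260°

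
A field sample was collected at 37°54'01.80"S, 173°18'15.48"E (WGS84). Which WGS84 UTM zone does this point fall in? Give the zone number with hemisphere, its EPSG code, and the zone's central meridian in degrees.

Zone 59S (EPSG:32759), central meridian 171°

UTM zone = ⌊(λ + 180)/6⌋ + 1; 173.3043° ∈ [168°, 174°) → zone 59.
Hemisphere: S (φ < 0).
Central meridian λ₀ = 6×59 − 183 = 171°.
EPSG code: 32759.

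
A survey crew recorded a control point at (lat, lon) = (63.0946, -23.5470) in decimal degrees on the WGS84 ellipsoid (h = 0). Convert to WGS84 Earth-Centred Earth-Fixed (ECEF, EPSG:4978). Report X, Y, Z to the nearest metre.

X 2652969 m, Y -1156132 m, Z 5664757 m

WGS84: a = 6378137 m, e² = 0.006694380; N(φ) = a/√(1−e²sin²φ) = 6395182.252 m.
X = (N+h)·cosφ·cosλ = 2652969.275 m; Y = (N+h)·cosφ·sinλ = -1156132.483 m; Z = (N(1−e²)+h)·sinφ = 5664757.398 m.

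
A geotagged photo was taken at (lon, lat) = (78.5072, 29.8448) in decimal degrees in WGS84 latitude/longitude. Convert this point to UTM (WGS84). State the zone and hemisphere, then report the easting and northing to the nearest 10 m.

Zone 44N: E 259160 m, N 3304200 m

Longitude 78.5072° lies in the 6° band [78°, 84°), giving zone 44; latitude is north of the equator, so 44N.
Zone 44 central meridian λ₀ = 6×44 − 183 = 81°; Δλ = -2.4928°.
Transverse Mercator on WGS84 with k₀ = 0.9996 gives E = 259163.356 m, N = 3304196.434 m.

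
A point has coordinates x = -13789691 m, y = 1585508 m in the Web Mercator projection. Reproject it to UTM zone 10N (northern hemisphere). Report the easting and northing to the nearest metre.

E 405556 m, N 1558784 m

Web Mercator inverse (R = 6378137 m) → φ = 14.09839873°, λ = -123.87490189°.
UTM 10N forward: E = 405555.747 m, N = 1558784.418 m.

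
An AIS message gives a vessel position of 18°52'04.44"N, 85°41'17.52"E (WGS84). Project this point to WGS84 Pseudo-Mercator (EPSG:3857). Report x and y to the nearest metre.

Web Mercator is spherical with R = a = 6378137 m.
x = R·λ = 6378137 × 1.495541220 = 9538766.791 m.
y = R·ln tan(π/4 + φ/2) = 6378137 × 0.335425444 = 2139389.437 m.

x 9538767 m, y 2139389 m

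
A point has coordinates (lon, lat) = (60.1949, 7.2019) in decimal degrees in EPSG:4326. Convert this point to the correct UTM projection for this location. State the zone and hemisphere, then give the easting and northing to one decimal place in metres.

Longitude 60.1949° lies in the 6° band [60°, 66°), giving zone 41; latitude is north of the equator, so 41N.
Zone 41 central meridian λ₀ = 6×41 − 183 = 63°; Δλ = -2.8051°.
Transverse Mercator on WGS84 with k₀ = 0.9996 gives E = 190188.198 m, N = 797019.647 m.

Zone 41N: E 190188.2 m, N 797019.6 m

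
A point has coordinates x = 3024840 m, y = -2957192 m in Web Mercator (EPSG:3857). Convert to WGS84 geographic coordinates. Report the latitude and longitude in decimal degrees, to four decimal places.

lat -25.6613°, lon 27.1726°

R = 6378137 m. λ = x/R = 27.17260004°.
φ = 2·arctan(exp(y/R)) − 90° = 2·arctan(0.62899) − 90° = -25.66130313°.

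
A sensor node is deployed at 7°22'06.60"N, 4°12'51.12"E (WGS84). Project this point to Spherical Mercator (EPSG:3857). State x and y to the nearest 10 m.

x 469120 m, y 822530 m

Web Mercator is spherical with R = a = 6378137 m.
x = R·λ = 6378137 × 0.073551665 = 469122.598 m.
y = R·ln tan(π/4 + φ/2) = 6378137 × 0.128960560 = 822528.121 m.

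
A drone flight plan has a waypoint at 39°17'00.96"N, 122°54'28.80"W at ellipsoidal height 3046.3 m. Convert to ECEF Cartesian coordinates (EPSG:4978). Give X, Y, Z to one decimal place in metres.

WGS84: a = 6378137 m, e² = 0.006694380; N(φ) = a/√(1−e²sin²φ) = 6386712.816 m.
X = (N+h)·cosφ·cosλ = -2687017.828 m; Y = (N+h)·cosφ·sinλ = -4152225.826 m; Z = (N(1−e²)+h)·sinφ = 4018664.931 m.

X -2687017.8 m, Y -4152225.8 m, Z 4018664.9 m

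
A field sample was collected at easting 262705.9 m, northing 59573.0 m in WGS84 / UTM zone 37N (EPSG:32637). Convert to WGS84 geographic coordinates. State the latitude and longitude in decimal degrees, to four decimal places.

lat 0.5386°, lon 36.8679°

Zone 37N: λ₀ = 39°, k₀ = 0.9996, false easting 500000 m.
Meridian distance M = (N − FN)/k₀ = 59596.8 m.
Inverse transverse Mercator on WGS84 gives φ = 0.53859984°, λ = 36.86789971°.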